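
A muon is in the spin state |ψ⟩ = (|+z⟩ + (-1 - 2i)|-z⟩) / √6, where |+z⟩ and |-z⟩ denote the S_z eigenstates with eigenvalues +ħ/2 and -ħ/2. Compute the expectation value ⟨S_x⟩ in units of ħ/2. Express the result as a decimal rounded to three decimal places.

-0.333

⟨σ_x⟩ = 2 Re(a* b)/(|a|²+|b|²) with a = 1, b = (-1 - 2i).
a* b = (-1 - 2i), so ⟨σ_x⟩ = -2/6.
⟨S_x⟩ = (ħ/2)·⟨σ_x⟩.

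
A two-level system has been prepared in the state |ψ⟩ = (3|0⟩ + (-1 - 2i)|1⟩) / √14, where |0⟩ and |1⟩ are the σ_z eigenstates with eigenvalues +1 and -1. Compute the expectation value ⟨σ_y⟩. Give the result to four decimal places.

-0.8571

⟨σ_y⟩ = 2 Im(a* b)/(|a|²+|b|²) with a = 3, b = (-1 - 2i).
a* b = (-3 - 6i), so ⟨σ_y⟩ = -12/14.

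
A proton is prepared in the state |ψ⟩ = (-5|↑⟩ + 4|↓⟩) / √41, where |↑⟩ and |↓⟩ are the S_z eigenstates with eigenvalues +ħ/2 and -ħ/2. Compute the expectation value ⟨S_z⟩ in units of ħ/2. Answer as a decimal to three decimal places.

⟨σ_z⟩ = |a|² - |b|² divided by |a|²+|b|², with a, b the |↑⟩, |↓⟩ amplitudes.
= (25 - 16)/41 = 9/41.
⟨S_z⟩ = (ħ/2)·⟨σ_z⟩.

0.220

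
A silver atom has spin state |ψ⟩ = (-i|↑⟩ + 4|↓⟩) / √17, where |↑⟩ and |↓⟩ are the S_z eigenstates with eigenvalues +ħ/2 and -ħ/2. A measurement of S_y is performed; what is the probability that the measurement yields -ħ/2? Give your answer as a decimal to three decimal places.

0.265

|-y⟩ = (|↑⟩ - i|↓⟩)/√2, so ⟨-y|ψ⟩ = (3i) / (√2·√17).
P = |3i|² / 34 = 9/34.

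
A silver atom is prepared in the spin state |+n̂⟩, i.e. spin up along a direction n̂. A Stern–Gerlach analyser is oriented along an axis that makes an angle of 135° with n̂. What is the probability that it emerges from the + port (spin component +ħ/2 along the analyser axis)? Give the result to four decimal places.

For spin-½, the probability of finding spin-up along an axis at angle θ to the initial spin direction is cos²(θ/2); spin-down is sin²(θ/2).
θ = 135°, so P = cos²(67.5°) ≈ 0.1464.

0.1464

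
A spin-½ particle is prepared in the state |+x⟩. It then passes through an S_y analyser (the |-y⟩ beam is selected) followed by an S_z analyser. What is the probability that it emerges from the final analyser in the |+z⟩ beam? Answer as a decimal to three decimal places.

0.250

First analyser (S_y): from |+x⟩, P(|-y⟩) = 1/2.
After stage 1 the state is |-y⟩; P(|+z⟩) = |⟨+z|-y⟩|² = 1/2.
Joint probability = 1/2 × 1/2 = 0.250.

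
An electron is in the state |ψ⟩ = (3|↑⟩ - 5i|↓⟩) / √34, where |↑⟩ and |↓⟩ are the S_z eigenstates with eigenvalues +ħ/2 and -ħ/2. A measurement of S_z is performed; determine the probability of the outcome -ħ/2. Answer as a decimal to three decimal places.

0.735

The -ħ/2 outcome corresponds to |↓⟩. Its amplitude in |ψ⟩ is -5i/√34.
P = |-5i|² / 34 = 25/34.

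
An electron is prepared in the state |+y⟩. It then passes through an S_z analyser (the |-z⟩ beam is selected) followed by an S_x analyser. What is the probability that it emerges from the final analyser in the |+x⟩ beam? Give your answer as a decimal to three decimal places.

0.250

First analyser (S_z): from |+y⟩, P(|-z⟩) = 1/2.
After stage 1 the state is |-z⟩; P(|+x⟩) = |⟨+x|-z⟩|² = 1/2.
Joint probability = 1/2 × 1/2 = 0.250.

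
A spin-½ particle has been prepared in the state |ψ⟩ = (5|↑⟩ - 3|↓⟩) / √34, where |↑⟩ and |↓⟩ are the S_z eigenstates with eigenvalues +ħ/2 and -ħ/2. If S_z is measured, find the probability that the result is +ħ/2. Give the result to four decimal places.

0.7353

The +ħ/2 outcome corresponds to |↑⟩. Its amplitude in |ψ⟩ is 5/√34.
P = |5|² / 34 = 25/34.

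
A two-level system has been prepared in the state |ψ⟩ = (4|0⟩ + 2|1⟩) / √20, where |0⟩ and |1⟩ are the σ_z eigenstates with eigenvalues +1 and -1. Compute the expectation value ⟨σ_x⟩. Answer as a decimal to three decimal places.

⟨σ_x⟩ = 2 Re(a* b)/(|a|²+|b|²) with a = 4, b = 2.
a* b = 8, so ⟨σ_x⟩ = 16/20.

0.800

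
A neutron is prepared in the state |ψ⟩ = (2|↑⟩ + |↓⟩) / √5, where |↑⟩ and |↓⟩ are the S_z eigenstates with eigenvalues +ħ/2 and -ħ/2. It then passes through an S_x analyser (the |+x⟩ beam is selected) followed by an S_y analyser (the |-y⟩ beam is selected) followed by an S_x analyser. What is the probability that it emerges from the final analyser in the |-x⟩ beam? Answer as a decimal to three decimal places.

First analyser (S_x): P(|+x⟩) = |⟨+x|ψ⟩|² = 9/10.
After stage 1 the state is |+x⟩; P(|-y⟩) = |⟨-y|+x⟩|² = 1/2.
After stage 2 the state is |-y⟩; P(|-x⟩) = |⟨-x|-y⟩|² = 1/2.
Joint probability = 9/10 × 1/2 × 1/2 = 0.225.

0.225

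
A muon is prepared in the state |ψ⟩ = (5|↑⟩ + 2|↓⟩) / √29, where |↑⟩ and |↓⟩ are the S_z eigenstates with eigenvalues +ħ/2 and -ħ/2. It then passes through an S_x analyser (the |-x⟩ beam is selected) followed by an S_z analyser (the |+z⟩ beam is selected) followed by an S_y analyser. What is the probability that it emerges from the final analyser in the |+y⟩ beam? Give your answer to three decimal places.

0.039

First analyser (S_x): P(|-x⟩) = |⟨-x|ψ⟩|² = 9/58.
After stage 1 the state is |-x⟩; P(|+z⟩) = |⟨+z|-x⟩|² = 1/2.
After stage 2 the state is |+z⟩; P(|+y⟩) = |⟨+y|+z⟩|² = 1/2.
Joint probability = 9/58 × 1/2 × 1/2 = 0.039.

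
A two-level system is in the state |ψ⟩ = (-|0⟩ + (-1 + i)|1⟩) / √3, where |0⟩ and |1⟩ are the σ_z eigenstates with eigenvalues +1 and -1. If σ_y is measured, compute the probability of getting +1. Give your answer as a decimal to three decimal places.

0.167

|+y⟩ = (|0⟩ + i|1⟩)/√2, so ⟨+y|ψ⟩ = (i) / (√2·√3).
P = |i|² / 6 = 1/6.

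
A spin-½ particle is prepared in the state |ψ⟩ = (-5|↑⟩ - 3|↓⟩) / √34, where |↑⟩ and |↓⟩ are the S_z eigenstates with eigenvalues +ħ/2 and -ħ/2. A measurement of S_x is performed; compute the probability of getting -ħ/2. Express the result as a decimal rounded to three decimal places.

0.059

|-x⟩ = (|↑⟩ - |↓⟩)/√2, so ⟨-x|ψ⟩ = (-2) / (√2·√34).
P = |-2|² / 68 = 4/68.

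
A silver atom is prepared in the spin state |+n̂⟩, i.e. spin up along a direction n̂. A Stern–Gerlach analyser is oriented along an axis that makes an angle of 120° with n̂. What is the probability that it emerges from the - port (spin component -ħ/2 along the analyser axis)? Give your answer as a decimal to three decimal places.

For spin-½, the probability of finding spin-up along an axis at angle θ to the initial spin direction is cos²(θ/2); spin-down is sin²(θ/2).
θ = 120°, so P = sin²(60°) ≈ 0.750.

0.750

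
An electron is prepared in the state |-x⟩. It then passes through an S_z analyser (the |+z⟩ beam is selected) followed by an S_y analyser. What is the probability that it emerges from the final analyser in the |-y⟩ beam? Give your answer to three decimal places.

0.250

First analyser (S_z): from |-x⟩, P(|+z⟩) = 1/2.
After stage 1 the state is |+z⟩; P(|-y⟩) = |⟨-y|+z⟩|² = 1/2.
Joint probability = 1/2 × 1/2 = 0.250.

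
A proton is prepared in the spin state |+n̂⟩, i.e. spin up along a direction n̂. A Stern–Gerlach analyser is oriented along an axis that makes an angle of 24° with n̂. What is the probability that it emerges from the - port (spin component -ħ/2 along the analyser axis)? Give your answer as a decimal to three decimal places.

For spin-½, the probability of finding spin-up along an axis at angle θ to the initial spin direction is cos²(θ/2); spin-down is sin²(θ/2).
θ = 24°, so P = sin²(12°) ≈ 0.043.

0.043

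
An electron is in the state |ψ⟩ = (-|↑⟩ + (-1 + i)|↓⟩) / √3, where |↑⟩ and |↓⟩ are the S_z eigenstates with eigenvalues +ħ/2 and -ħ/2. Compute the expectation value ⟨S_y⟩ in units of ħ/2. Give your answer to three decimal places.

⟨σ_y⟩ = 2 Im(a* b)/(|a|²+|b|²) with a = -1, b = (-1 + i).
a* b = (1 - i), so ⟨σ_y⟩ = -2/3.
⟨S_y⟩ = (ħ/2)·⟨σ_y⟩.

-0.667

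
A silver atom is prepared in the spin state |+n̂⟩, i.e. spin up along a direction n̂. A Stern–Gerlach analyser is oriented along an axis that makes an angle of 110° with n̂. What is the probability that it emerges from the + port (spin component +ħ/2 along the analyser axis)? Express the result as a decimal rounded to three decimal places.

For spin-½, the probability of finding spin-up along an axis at angle θ to the initial spin direction is cos²(θ/2); spin-down is sin²(θ/2).
θ = 110°, so P = cos²(55°) ≈ 0.329.

0.329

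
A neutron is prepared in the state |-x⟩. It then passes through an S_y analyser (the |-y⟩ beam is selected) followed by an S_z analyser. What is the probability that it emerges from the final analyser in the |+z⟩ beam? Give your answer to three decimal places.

First analyser (S_y): from |-x⟩, P(|-y⟩) = 1/2.
After stage 1 the state is |-y⟩; P(|+z⟩) = |⟨+z|-y⟩|² = 1/2.
Joint probability = 1/2 × 1/2 = 0.250.

0.250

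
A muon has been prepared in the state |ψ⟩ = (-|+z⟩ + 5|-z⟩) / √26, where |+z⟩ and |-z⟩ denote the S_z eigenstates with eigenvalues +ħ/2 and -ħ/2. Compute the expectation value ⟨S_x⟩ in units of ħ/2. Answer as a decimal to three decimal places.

⟨σ_x⟩ = 2 Re(a* b)/(|a|²+|b|²) with a = -1, b = 5.
a* b = -5, so ⟨σ_x⟩ = -10/26.
⟨S_x⟩ = (ħ/2)·⟨σ_x⟩.

-0.385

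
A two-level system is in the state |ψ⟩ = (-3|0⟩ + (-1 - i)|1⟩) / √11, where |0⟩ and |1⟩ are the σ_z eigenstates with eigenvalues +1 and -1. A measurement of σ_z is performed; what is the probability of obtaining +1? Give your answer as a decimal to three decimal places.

The +1 outcome corresponds to |0⟩. Its amplitude in |ψ⟩ is -3/√11.
P = |-3|² / 11 = 9/11.

0.818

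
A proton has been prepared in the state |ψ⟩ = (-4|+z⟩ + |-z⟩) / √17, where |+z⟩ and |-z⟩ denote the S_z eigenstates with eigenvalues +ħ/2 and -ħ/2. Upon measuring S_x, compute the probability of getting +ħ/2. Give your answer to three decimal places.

|+x⟩ = (|+z⟩ + |-z⟩)/√2, so ⟨+x|ψ⟩ = (-3) / (√2·√17).
P = |-3|² / 34 = 9/34.

0.265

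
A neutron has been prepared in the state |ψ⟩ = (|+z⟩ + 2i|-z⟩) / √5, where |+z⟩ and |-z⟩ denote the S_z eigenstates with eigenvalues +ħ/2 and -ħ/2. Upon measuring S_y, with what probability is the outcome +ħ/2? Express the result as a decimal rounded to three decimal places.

|+y⟩ = (|+z⟩ + i|-z⟩)/√2, so ⟨+y|ψ⟩ = (3) / (√2·√5).
P = |3|² / 10 = 9/10.

0.900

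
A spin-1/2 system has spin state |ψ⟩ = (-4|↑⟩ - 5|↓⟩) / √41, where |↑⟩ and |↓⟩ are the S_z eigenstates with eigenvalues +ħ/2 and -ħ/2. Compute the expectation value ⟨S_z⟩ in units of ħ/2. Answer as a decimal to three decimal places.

-0.220

⟨σ_z⟩ = |a|² - |b|² divided by |a|²+|b|², with a, b the |↑⟩, |↓⟩ amplitudes.
= (16 - 25)/41 = -9/41.
⟨S_z⟩ = (ħ/2)·⟨σ_z⟩.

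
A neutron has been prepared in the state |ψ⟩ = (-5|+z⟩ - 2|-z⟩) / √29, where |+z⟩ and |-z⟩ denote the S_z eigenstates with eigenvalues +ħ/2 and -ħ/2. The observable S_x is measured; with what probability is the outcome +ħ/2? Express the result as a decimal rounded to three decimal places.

0.845

|+x⟩ = (|+z⟩ + |-z⟩)/√2, so ⟨+x|ψ⟩ = (-7) / (√2·√29).
P = |-7|² / 58 = 49/58.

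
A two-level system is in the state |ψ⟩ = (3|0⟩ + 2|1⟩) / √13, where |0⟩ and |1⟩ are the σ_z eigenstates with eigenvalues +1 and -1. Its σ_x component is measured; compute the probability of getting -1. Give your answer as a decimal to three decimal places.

|-x⟩ = (|0⟩ - |1⟩)/√2, so ⟨-x|ψ⟩ = (1) / (√2·√13).
P = |1|² / 26 = 1/26.

0.038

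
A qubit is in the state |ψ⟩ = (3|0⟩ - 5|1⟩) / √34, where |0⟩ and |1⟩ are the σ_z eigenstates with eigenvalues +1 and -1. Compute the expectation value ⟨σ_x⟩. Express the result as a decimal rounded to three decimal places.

⟨σ_x⟩ = 2 Re(a* b)/(|a|²+|b|²) with a = 3, b = -5.
a* b = -15, so ⟨σ_x⟩ = -30/34.

-0.882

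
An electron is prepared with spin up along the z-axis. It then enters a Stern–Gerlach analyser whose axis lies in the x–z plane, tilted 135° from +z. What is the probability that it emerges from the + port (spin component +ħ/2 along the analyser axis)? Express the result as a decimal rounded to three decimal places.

0.146

For spin-½, the probability of finding spin-up along an axis at angle θ to the initial spin direction is cos²(θ/2); spin-down is sin²(θ/2).
θ = 135°, so P = cos²(67.5°) ≈ 0.146.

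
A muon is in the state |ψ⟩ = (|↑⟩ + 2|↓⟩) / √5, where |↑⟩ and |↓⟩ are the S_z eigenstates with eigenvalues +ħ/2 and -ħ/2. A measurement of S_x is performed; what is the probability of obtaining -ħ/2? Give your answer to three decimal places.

|-x⟩ = (|↑⟩ - |↓⟩)/√2, so ⟨-x|ψ⟩ = (-1) / (√2·√5).
P = |-1|² / 10 = 1/10.

0.100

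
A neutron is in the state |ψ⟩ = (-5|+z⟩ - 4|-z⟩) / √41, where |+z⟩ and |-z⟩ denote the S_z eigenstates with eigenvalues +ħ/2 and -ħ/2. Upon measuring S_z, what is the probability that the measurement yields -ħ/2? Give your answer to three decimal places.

The -ħ/2 outcome corresponds to |-z⟩. Its amplitude in |ψ⟩ is -4/√41.
P = |-4|² / 41 = 16/41.

0.390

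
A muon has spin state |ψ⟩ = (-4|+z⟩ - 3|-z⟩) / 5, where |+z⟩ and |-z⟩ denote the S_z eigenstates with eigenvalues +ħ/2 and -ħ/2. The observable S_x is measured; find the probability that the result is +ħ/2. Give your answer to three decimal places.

0.980

|+x⟩ = (|+z⟩ + |-z⟩)/√2, so ⟨+x|ψ⟩ = (-7) / (√2·5).
P = |-7|² / 50 = 49/50.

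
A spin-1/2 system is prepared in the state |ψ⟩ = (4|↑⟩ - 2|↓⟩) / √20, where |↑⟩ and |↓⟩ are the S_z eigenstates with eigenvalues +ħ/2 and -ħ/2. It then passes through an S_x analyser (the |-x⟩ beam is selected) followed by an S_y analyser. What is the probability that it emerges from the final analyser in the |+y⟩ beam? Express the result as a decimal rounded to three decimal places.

First analyser (S_x): P(|-x⟩) = |⟨-x|ψ⟩|² = 36/40.
After stage 1 the state is |-x⟩; P(|+y⟩) = |⟨+y|-x⟩|² = 1/2.
Joint probability = 36/40 × 1/2 = 0.450.

0.450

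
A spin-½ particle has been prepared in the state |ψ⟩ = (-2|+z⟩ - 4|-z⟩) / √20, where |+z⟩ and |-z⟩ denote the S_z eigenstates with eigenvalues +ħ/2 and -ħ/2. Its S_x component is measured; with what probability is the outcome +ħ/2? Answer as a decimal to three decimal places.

|+x⟩ = (|+z⟩ + |-z⟩)/√2, so ⟨+x|ψ⟩ = (-6) / (√2·√20).
P = |-6|² / 40 = 36/40.

0.900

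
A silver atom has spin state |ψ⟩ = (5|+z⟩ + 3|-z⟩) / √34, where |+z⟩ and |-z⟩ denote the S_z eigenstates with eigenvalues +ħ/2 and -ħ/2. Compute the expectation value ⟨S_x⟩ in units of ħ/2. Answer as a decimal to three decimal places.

⟨σ_x⟩ = 2 Re(a* b)/(|a|²+|b|²) with a = 5, b = 3.
a* b = 15, so ⟨σ_x⟩ = 30/34.
⟨S_x⟩ = (ħ/2)·⟨σ_x⟩.

0.882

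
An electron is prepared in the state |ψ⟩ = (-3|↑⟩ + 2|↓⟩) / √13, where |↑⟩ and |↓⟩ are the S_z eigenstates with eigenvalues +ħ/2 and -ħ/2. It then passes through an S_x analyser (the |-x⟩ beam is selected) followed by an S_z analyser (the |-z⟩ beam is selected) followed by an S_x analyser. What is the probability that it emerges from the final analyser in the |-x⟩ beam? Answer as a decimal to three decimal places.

First analyser (S_x): P(|-x⟩) = |⟨-x|ψ⟩|² = 25/26.
After stage 1 the state is |-x⟩; P(|-z⟩) = |⟨-z|-x⟩|² = 1/2.
After stage 2 the state is |-z⟩; P(|-x⟩) = |⟨-x|-z⟩|² = 1/2.
Joint probability = 25/26 × 1/2 × 1/2 = 0.240.

0.240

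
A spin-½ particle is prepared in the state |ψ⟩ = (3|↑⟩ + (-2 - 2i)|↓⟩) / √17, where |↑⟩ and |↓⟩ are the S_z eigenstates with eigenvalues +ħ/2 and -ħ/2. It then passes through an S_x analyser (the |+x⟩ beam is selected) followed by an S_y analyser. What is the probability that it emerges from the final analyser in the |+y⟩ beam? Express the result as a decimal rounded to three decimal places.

0.074

First analyser (S_x): P(|+x⟩) = |⟨+x|ψ⟩|² = 5/34.
After stage 1 the state is |+x⟩; P(|+y⟩) = |⟨+y|+x⟩|² = 1/2.
Joint probability = 5/34 × 1/2 = 0.074.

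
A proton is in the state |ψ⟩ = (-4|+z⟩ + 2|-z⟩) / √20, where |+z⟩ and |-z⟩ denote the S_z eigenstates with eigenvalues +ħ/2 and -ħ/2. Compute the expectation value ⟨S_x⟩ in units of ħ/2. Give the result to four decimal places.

-0.8000

⟨σ_x⟩ = 2 Re(a* b)/(|a|²+|b|²) with a = -4, b = 2.
a* b = -8, so ⟨σ_x⟩ = -16/20.
⟨S_x⟩ = (ħ/2)·⟨σ_x⟩.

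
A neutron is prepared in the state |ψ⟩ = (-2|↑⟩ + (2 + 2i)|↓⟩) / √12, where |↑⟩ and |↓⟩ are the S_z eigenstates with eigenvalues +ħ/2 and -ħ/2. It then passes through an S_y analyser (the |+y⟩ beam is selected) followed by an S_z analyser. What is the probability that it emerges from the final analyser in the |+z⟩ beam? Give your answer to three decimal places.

0.083

First analyser (S_y): P(|+y⟩) = |⟨+y|ψ⟩|² = 4/24.
After stage 1 the state is |+y⟩; P(|+z⟩) = |⟨+z|+y⟩|² = 1/2.
Joint probability = 4/24 × 1/2 = 0.083.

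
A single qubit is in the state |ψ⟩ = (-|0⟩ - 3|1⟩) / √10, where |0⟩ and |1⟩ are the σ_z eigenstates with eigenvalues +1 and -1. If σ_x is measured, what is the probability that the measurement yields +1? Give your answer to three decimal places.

|+x⟩ = (|0⟩ + |1⟩)/√2, so ⟨+x|ψ⟩ = (-4) / (√2·√10).
P = |-4|² / 20 = 16/20.

0.800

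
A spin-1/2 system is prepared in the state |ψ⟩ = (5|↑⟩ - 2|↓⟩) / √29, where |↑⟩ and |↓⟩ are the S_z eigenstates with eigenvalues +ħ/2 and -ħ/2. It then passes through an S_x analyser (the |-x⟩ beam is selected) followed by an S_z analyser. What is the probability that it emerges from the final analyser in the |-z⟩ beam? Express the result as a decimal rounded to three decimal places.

First analyser (S_x): P(|-x⟩) = |⟨-x|ψ⟩|² = 49/58.
After stage 1 the state is |-x⟩; P(|-z⟩) = |⟨-z|-x⟩|² = 1/2.
Joint probability = 49/58 × 1/2 = 0.422.

0.422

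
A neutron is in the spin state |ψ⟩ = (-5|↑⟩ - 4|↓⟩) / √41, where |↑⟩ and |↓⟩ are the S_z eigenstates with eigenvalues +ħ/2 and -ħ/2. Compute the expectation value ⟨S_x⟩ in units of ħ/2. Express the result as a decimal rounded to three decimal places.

⟨σ_x⟩ = 2 Re(a* b)/(|a|²+|b|²) with a = -5, b = -4.
a* b = 20, so ⟨σ_x⟩ = 40/41.
⟨S_x⟩ = (ħ/2)·⟨σ_x⟩.

0.976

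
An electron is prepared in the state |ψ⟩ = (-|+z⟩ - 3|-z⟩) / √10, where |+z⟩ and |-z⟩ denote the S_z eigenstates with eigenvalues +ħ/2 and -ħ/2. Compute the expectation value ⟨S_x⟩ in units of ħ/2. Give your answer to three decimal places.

⟨σ_x⟩ = 2 Re(a* b)/(|a|²+|b|²) with a = -1, b = -3.
a* b = 3, so ⟨σ_x⟩ = 6/10.
⟨S_x⟩ = (ħ/2)·⟨σ_x⟩.

0.600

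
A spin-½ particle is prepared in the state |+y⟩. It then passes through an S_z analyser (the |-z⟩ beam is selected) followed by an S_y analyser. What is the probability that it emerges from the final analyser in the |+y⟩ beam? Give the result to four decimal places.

0.2500

First analyser (S_z): from |+y⟩, P(|-z⟩) = 1/2.
After stage 1 the state is |-z⟩; P(|+y⟩) = |⟨+y|-z⟩|² = 1/2.
Joint probability = 1/2 × 1/2 = 0.2500.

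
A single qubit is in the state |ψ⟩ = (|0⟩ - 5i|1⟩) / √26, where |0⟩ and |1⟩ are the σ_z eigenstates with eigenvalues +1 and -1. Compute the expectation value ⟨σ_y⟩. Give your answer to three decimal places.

⟨σ_y⟩ = 2 Im(a* b)/(|a|²+|b|²) with a = 1, b = -5i.
a* b = -5i, so ⟨σ_y⟩ = -10/26.

-0.385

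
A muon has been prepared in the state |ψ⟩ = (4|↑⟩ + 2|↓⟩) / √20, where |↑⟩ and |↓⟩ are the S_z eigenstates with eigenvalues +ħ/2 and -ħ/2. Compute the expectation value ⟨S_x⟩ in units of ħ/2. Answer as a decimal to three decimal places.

0.800

⟨σ_x⟩ = 2 Re(a* b)/(|a|²+|b|²) with a = 4, b = 2.
a* b = 8, so ⟨σ_x⟩ = 16/20.
⟨S_x⟩ = (ħ/2)·⟨σ_x⟩.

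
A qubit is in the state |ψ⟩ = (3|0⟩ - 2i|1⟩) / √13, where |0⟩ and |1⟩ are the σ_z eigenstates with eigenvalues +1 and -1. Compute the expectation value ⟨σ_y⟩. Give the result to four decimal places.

⟨σ_y⟩ = 2 Im(a* b)/(|a|²+|b|²) with a = 3, b = -2i.
a* b = -6i, so ⟨σ_y⟩ = -12/13.

-0.9231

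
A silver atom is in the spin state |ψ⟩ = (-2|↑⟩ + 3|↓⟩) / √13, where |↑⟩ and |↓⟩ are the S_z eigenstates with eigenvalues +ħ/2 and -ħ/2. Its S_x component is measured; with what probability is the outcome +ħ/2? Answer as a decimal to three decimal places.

0.038

|+x⟩ = (|↑⟩ + |↓⟩)/√2, so ⟨+x|ψ⟩ = (1) / (√2·√13).
P = |1|² / 26 = 1/26.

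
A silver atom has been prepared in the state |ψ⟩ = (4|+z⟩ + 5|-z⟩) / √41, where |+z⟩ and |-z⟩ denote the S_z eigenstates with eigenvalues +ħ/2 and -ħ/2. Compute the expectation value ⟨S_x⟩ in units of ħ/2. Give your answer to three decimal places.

⟨σ_x⟩ = 2 Re(a* b)/(|a|²+|b|²) with a = 4, b = 5.
a* b = 20, so ⟨σ_x⟩ = 40/41.
⟨S_x⟩ = (ħ/2)·⟨σ_x⟩.

0.976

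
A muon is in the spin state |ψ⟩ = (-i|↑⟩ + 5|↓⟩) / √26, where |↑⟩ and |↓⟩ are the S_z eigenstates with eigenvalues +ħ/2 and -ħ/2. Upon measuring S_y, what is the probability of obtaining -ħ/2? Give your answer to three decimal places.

|-y⟩ = (|↑⟩ - i|↓⟩)/√2, so ⟨-y|ψ⟩ = (4i) / (√2·√26).
P = |4i|² / 52 = 16/52.

0.308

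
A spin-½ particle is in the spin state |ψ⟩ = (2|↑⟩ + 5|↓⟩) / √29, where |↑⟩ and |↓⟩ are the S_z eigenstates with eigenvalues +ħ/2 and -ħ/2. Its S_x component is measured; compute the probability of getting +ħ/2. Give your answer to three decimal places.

0.845

|+x⟩ = (|↑⟩ + |↓⟩)/√2, so ⟨+x|ψ⟩ = (7) / (√2·√29).
P = |7|² / 58 = 49/58.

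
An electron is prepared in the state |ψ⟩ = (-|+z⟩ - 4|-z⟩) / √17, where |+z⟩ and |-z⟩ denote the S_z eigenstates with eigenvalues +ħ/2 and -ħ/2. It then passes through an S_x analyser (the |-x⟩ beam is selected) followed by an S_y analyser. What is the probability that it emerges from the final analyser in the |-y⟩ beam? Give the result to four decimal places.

0.1324

First analyser (S_x): P(|-x⟩) = |⟨-x|ψ⟩|² = 9/34.
After stage 1 the state is |-x⟩; P(|-y⟩) = |⟨-y|-x⟩|² = 1/2.
Joint probability = 9/34 × 1/2 = 0.1324.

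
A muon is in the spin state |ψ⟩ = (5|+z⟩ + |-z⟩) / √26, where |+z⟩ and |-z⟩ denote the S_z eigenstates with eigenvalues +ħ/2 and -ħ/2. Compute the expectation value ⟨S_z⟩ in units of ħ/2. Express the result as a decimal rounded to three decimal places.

⟨σ_z⟩ = |a|² - |b|² divided by |a|²+|b|², with a, b the |+z⟩, |-z⟩ amplitudes.
= (25 - 1)/26 = 24/26.
⟨S_z⟩ = (ħ/2)·⟨σ_z⟩.

0.923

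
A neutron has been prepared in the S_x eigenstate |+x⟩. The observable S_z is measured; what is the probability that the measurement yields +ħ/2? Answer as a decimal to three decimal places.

In the S_z basis, |+x⟩ = (|↑⟩ + |↓⟩)/√2 and |+z⟩ = |↑⟩.
|⟨+z|+x⟩|² = 1/2.

0.500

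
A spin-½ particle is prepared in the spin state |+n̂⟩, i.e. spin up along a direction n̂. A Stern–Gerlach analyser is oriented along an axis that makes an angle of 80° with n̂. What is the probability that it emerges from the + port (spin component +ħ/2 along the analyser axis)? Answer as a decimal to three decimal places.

0.587

For spin-½, the probability of finding spin-up along an axis at angle θ to the initial spin direction is cos²(θ/2); spin-down is sin²(θ/2).
θ = 80°, so P = cos²(40°) ≈ 0.587.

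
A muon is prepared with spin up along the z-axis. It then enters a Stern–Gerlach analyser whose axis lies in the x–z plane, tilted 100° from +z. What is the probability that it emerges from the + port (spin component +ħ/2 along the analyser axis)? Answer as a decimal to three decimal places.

0.413

For spin-½, the probability of finding spin-up along an axis at angle θ to the initial spin direction is cos²(θ/2); spin-down is sin²(θ/2).
θ = 100°, so P = cos²(50°) ≈ 0.413.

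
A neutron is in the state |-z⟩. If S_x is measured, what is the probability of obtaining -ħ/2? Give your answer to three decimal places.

0.500

In the S_z basis, |-z⟩ = |-z⟩ and |-x⟩ = (|+z⟩ - |-z⟩)/√2.
|⟨-x|-z⟩|² = 1/2.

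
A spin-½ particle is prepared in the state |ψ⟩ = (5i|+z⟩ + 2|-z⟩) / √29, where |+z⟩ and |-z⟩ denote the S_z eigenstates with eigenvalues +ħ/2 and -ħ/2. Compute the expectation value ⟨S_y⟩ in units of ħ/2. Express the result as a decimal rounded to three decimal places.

-0.690

⟨σ_y⟩ = 2 Im(a* b)/(|a|²+|b|²) with a = 5i, b = 2.
a* b = -10i, so ⟨σ_y⟩ = -20/29.
⟨S_y⟩ = (ħ/2)·⟨σ_y⟩.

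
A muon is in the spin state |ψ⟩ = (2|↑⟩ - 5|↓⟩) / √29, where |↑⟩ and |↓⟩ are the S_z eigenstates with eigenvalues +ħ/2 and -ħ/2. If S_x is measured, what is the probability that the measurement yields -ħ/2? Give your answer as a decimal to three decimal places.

|-x⟩ = (|↑⟩ - |↓⟩)/√2, so ⟨-x|ψ⟩ = (7) / (√2·√29).
P = |7|² / 58 = 49/58.

0.845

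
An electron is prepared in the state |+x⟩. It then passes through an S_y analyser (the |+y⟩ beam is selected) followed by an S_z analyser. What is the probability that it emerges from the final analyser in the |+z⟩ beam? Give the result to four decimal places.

First analyser (S_y): from |+x⟩, P(|+y⟩) = 1/2.
After stage 1 the state is |+y⟩; P(|+z⟩) = |⟨+z|+y⟩|² = 1/2.
Joint probability = 1/2 × 1/2 = 0.2500.

0.2500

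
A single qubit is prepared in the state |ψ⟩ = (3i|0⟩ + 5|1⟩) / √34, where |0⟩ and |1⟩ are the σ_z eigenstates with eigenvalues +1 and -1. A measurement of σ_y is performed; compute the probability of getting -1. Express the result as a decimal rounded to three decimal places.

|-y⟩ = (|0⟩ - i|1⟩)/√2, so ⟨-y|ψ⟩ = (8i) / (√2·√34).
P = |8i|² / 68 = 64/68.

0.941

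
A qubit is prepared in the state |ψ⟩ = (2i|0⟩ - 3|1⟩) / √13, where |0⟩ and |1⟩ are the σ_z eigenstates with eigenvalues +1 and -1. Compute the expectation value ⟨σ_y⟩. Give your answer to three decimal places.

0.923

⟨σ_y⟩ = 2 Im(a* b)/(|a|²+|b|²) with a = 2i, b = -3.
a* b = 6i, so ⟨σ_y⟩ = 12/13.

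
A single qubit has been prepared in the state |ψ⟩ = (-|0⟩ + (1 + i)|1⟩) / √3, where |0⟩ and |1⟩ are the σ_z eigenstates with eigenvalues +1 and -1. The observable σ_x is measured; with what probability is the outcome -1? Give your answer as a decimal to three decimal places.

|-x⟩ = (|0⟩ - |1⟩)/√2, so ⟨-x|ψ⟩ = (-2 - i) / (√2·√3).
P = |-2 - i|² / 6 = 5/6.

0.833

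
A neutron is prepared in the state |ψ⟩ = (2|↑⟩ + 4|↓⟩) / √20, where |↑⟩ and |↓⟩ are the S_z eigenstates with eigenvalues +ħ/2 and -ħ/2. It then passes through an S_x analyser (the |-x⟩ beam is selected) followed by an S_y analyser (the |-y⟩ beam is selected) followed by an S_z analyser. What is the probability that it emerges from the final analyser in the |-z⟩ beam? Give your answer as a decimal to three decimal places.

0.025

First analyser (S_x): P(|-x⟩) = |⟨-x|ψ⟩|² = 4/40.
After stage 1 the state is |-x⟩; P(|-y⟩) = |⟨-y|-x⟩|² = 1/2.
After stage 2 the state is |-y⟩; P(|-z⟩) = |⟨-z|-y⟩|² = 1/2.
Joint probability = 4/40 × 1/2 × 1/2 = 0.025.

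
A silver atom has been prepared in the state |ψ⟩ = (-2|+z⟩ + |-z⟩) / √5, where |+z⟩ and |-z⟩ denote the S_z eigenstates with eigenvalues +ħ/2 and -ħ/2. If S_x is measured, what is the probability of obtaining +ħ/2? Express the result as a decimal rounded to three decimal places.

|+x⟩ = (|+z⟩ + |-z⟩)/√2, so ⟨+x|ψ⟩ = (-1) / (√2·√5).
P = |-1|² / 10 = 1/10.

0.100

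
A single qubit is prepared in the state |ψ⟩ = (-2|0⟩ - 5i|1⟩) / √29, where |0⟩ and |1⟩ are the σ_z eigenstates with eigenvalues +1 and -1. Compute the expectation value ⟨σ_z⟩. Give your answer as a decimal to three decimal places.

-0.724

⟨σ_z⟩ = |a|² - |b|² divided by |a|²+|b|², with a, b the |0⟩, |1⟩ amplitudes.
= (4 - 25)/29 = -21/29.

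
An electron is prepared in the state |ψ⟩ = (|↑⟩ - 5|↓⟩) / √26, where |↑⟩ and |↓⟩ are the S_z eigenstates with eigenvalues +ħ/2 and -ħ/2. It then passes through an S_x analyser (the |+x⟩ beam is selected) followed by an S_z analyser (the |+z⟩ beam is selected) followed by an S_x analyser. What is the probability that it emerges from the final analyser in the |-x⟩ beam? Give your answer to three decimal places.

First analyser (S_x): P(|+x⟩) = |⟨+x|ψ⟩|² = 16/52.
After stage 1 the state is |+x⟩; P(|+z⟩) = |⟨+z|+x⟩|² = 1/2.
After stage 2 the state is |+z⟩; P(|-x⟩) = |⟨-x|+z⟩|² = 1/2.
Joint probability = 16/52 × 1/2 × 1/2 = 0.077.

0.077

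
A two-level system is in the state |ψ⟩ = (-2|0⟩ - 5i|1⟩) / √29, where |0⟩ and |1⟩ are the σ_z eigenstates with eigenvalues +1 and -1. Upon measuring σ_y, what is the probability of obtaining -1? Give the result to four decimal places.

0.1552

|-y⟩ = (|0⟩ - i|1⟩)/√2, so ⟨-y|ψ⟩ = (3) / (√2·√29).
P = |3|² / 58 = 9/58.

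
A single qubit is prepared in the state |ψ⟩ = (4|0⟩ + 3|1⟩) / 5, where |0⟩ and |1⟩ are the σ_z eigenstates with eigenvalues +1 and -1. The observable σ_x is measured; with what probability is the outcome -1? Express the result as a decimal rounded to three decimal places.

0.020

|-x⟩ = (|0⟩ - |1⟩)/√2, so ⟨-x|ψ⟩ = (1) / (√2·5).
P = |1|² / 50 = 1/50.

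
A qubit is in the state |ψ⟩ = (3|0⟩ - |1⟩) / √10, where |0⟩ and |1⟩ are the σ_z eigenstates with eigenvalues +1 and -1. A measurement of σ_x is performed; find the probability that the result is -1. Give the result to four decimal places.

0.8000

|-x⟩ = (|0⟩ - |1⟩)/√2, so ⟨-x|ψ⟩ = (4) / (√2·√10).
P = |4|² / 20 = 16/20.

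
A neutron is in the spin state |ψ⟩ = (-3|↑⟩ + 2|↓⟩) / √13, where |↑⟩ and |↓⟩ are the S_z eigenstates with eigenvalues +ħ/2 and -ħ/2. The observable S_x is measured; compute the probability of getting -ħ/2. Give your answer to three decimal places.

0.962

|-x⟩ = (|↑⟩ - |↓⟩)/√2, so ⟨-x|ψ⟩ = (-5) / (√2·√13).
P = |-5|² / 26 = 25/26.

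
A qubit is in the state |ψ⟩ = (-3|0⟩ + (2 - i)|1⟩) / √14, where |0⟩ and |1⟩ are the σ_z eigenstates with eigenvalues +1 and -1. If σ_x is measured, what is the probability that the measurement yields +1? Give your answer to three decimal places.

0.071

|+x⟩ = (|0⟩ + |1⟩)/√2, so ⟨+x|ψ⟩ = (-1 - i) / (√2·√14).
P = |-1 - i|² / 28 = 2/28.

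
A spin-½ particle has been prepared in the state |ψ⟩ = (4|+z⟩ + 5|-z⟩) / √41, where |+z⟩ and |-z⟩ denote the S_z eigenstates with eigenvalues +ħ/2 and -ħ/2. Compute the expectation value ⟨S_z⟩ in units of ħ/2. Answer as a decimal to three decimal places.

⟨σ_z⟩ = |a|² - |b|² divided by |a|²+|b|², with a, b the |+z⟩, |-z⟩ amplitudes.
= (16 - 25)/41 = -9/41.
⟨S_z⟩ = (ħ/2)·⟨σ_z⟩.

-0.220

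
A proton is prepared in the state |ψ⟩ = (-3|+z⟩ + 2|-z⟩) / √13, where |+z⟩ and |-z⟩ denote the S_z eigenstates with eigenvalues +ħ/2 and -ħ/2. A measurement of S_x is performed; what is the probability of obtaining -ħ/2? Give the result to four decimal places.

0.9615

|-x⟩ = (|+z⟩ - |-z⟩)/√2, so ⟨-x|ψ⟩ = (-5) / (√2·√13).
P = |-5|² / 26 = 25/26.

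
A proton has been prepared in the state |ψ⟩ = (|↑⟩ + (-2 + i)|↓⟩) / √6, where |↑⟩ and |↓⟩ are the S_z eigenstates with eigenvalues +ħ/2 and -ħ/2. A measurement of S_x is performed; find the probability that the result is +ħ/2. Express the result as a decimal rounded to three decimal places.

0.167

|+x⟩ = (|↑⟩ + |↓⟩)/√2, so ⟨+x|ψ⟩ = (-1 + i) / (√2·√6).
P = |-1 + i|² / 12 = 2/12.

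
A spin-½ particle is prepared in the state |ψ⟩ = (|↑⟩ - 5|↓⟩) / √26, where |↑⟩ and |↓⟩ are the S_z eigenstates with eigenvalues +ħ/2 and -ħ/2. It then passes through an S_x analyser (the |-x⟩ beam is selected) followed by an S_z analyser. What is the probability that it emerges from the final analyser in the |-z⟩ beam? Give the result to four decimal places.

First analyser (S_x): P(|-x⟩) = |⟨-x|ψ⟩|² = 36/52.
After stage 1 the state is |-x⟩; P(|-z⟩) = |⟨-z|-x⟩|² = 1/2.
Joint probability = 36/52 × 1/2 = 0.3462.

0.3462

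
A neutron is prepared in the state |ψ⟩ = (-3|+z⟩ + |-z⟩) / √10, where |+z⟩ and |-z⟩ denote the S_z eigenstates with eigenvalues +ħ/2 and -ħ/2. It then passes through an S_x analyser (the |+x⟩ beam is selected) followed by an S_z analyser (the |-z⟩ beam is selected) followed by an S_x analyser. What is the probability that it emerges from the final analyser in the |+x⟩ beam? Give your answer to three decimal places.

0.050

First analyser (S_x): P(|+x⟩) = |⟨+x|ψ⟩|² = 4/20.
After stage 1 the state is |+x⟩; P(|-z⟩) = |⟨-z|+x⟩|² = 1/2.
After stage 2 the state is |-z⟩; P(|+x⟩) = |⟨+x|-z⟩|² = 1/2.
Joint probability = 4/20 × 1/2 × 1/2 = 0.050.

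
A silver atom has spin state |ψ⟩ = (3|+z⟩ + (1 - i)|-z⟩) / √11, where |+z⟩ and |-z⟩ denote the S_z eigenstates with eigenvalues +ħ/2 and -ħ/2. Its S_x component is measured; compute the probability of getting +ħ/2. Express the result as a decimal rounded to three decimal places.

|+x⟩ = (|+z⟩ + |-z⟩)/√2, so ⟨+x|ψ⟩ = (4 - i) / (√2·√11).
P = |4 - i|² / 22 = 17/22.

0.773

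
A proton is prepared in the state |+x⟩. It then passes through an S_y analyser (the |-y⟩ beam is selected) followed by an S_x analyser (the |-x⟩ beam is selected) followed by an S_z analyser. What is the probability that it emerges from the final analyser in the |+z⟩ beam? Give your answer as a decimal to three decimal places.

0.125

First analyser (S_y): from |+x⟩, P(|-y⟩) = 1/2.
After stage 1 the state is |-y⟩; P(|-x⟩) = |⟨-x|-y⟩|² = 1/2.
After stage 2 the state is |-x⟩; P(|+z⟩) = |⟨+z|-x⟩|² = 1/2.
Joint probability = 1/2 × 1/2 × 1/2 = 0.125.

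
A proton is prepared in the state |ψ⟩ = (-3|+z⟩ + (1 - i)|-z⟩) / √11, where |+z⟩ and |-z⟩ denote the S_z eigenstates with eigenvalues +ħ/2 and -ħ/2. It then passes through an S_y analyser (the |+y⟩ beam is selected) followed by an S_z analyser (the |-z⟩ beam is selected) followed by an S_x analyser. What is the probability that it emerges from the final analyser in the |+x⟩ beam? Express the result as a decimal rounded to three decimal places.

First analyser (S_y): P(|+y⟩) = |⟨+y|ψ⟩|² = 17/22.
After stage 1 the state is |+y⟩; P(|-z⟩) = |⟨-z|+y⟩|² = 1/2.
After stage 2 the state is |-z⟩; P(|+x⟩) = |⟨+x|-z⟩|² = 1/2.
Joint probability = 17/22 × 1/2 × 1/2 = 0.193.

0.193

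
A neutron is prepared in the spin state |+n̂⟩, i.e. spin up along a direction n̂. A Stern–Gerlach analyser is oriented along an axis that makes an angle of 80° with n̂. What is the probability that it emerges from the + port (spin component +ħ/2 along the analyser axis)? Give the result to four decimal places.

For spin-½, the probability of finding spin-up along an axis at angle θ to the initial spin direction is cos²(θ/2); spin-down is sin²(θ/2).
θ = 80°, so P = cos²(40°) ≈ 0.5868.

0.5868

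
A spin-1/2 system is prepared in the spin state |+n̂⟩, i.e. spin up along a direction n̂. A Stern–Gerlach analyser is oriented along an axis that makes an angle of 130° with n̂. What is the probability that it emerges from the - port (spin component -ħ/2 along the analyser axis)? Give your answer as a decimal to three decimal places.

For spin-½, the probability of finding spin-up along an axis at angle θ to the initial spin direction is cos²(θ/2); spin-down is sin²(θ/2).
θ = 130°, so P = sin²(65°) ≈ 0.821.

0.821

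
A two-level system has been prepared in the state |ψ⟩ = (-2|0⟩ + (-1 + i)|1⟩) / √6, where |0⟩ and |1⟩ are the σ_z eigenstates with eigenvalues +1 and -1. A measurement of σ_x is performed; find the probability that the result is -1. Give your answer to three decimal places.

0.167

|-x⟩ = (|0⟩ - |1⟩)/√2, so ⟨-x|ψ⟩ = (-1 - i) / (√2·√6).
P = |-1 - i|² / 12 = 2/12.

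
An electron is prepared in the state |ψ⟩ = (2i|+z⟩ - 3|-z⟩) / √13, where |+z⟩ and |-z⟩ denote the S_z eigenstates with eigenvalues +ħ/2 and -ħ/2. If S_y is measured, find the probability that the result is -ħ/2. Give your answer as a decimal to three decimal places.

|-y⟩ = (|+z⟩ - i|-z⟩)/√2, so ⟨-y|ψ⟩ = (-i) / (√2·√13).
P = |-i|² / 26 = 1/26.

0.038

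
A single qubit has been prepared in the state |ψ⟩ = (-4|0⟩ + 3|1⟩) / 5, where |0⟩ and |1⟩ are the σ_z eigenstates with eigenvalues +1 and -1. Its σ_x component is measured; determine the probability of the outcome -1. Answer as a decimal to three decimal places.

|-x⟩ = (|0⟩ - |1⟩)/√2, so ⟨-x|ψ⟩ = (-7) / (√2·5).
P = |-7|² / 50 = 49/50.

0.980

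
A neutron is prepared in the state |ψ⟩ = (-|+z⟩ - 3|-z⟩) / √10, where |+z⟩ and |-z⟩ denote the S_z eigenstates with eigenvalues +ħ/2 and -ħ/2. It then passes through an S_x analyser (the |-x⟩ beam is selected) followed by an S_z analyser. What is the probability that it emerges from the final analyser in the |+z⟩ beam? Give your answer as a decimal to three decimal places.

First analyser (S_x): P(|-x⟩) = |⟨-x|ψ⟩|² = 4/20.
After stage 1 the state is |-x⟩; P(|+z⟩) = |⟨+z|-x⟩|² = 1/2.
Joint probability = 4/20 × 1/2 = 0.100.

0.100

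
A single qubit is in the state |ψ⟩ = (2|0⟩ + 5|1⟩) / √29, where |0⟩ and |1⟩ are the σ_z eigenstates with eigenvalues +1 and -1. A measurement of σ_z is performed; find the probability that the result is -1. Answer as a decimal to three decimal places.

The -1 outcome corresponds to |1⟩. Its amplitude in |ψ⟩ is 5/√29.
P = |5|² / 29 = 25/29.

0.862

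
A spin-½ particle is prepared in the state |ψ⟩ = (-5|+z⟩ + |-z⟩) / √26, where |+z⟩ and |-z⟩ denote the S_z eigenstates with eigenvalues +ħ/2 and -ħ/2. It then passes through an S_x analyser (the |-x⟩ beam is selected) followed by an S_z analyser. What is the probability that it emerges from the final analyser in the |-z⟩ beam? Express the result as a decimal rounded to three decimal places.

First analyser (S_x): P(|-x⟩) = |⟨-x|ψ⟩|² = 36/52.
After stage 1 the state is |-x⟩; P(|-z⟩) = |⟨-z|-x⟩|² = 1/2.
Joint probability = 36/52 × 1/2 = 0.346.

0.346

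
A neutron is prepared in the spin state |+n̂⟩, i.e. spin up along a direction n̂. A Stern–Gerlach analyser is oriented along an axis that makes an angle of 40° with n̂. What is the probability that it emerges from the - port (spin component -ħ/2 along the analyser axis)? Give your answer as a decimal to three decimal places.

For spin-½, the probability of finding spin-up along an axis at angle θ to the initial spin direction is cos²(θ/2); spin-down is sin²(θ/2).
θ = 40°, so P = sin²(20°) ≈ 0.117.

0.117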